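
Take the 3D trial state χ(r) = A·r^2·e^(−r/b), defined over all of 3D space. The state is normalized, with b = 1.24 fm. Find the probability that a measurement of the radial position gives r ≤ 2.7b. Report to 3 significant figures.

With dV = 4πr²dr, the probability is ∫|χ|² dV over r ≤ 2.7b.
A² is fixed by ∫₀^∞ 4πr²|χ|² dr = 1, i.e. A² = (45·π·b^7/2)^(−1).
Substituting u = r/b, A², 4π and the length scale all cancel in the ratio: P = ∫_{0}^{2.7} u^6·e^(-2·u) du / ∫_{0}^{∞} u^6·e^(-2·u) du.
Using ∫ u^6·e^(-2·u) du = -(4·u^6 + 12·u^5 + 30·u^4 + 60·u^3 + 90·u^2 + 90·u + 45)·e^(-2·u)/8, the numerator is ≈ 1.6781 and the denominator is 45/8.
The region integral divided by the full integral gives P = 0.2983.

P ≈ 0.298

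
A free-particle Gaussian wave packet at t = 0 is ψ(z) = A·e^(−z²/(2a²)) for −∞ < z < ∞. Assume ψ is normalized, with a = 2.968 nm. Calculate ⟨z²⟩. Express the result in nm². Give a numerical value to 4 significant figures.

⟨z^2⟩ ≈ 4.405 nm^2

The expectation value is the |ψ|²-weighted average of z^2: ∫ z^2|ψ|² dz.
Since the A² factors cancel between numerator and denominator, ⟨z²⟩ = a^2/2.
With a = 2.968, ⟨z^2⟩ = 4.4045.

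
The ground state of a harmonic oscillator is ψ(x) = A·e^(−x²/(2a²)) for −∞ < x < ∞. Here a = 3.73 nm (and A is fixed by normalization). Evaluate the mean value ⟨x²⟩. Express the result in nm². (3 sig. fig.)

⟨x²⟩ = ∫ x^2 |ψ|² dx over the full domain.
Since the A² factors cancel between numerator and denominator, ⟨x²⟩ = a^2/2.
With a = 3.73, ⟨x^2⟩ = 6.956.

⟨x^2⟩ ≈ 6.96 nm^2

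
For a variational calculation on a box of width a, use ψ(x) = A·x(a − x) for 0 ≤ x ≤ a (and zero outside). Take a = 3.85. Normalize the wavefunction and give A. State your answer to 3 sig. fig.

Normalization requires ∫|ψ|² dx = 1, integrated from 0 to a.
With ψ = A·x(a − x), the integral evaluates to A²·[a^5/30].
Hence A² = 1/[a^5/30].
Plugging in a = 3.85 yields A = 0.1883.

A ≈ 0.188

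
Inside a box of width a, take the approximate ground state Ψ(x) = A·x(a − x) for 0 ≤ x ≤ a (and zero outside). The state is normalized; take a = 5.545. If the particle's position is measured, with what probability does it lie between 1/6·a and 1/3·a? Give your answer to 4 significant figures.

P = ∫_{1/6·a}^{1/3·a} |Ψ(x)|² dx.
Since A² = 1/(a^5/30), this is the region integral divided by the full normalization integral.
In terms of u = x/a (A² and the length scale cancel between numerator and denominator), P = [∫_{1/6}^{1/3} u^2·(1 - u)^2 du] / [∫_{0}^{1} u^2·(1 - u)^2 du].
With ∫ u^2·(1 - u)^2 du = u^3·(6·u^2 - 15·u + 10)/30 + C, the region integral is ≈ 0.00581276 and the full one is 1/30.
Evaluating gives P = 113/648.

P ≈ 0.1744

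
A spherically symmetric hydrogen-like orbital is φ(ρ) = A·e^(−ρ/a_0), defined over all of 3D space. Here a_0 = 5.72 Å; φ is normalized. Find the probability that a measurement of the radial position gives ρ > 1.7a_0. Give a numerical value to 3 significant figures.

P ≈ 0.340

Integrate the radial probability density 4πρ²|φ|² over ρ > 1.7a_0.
The full normalization integral is A²·[π·a_0^3] = 1, fixing A².
In terms of u = ρ/a_0 (A², 4π and the length scale all cancel between numerator and denominator), P = [∫_{1.7}^{∞} u^2·e^(-2·u) du] / [∫_{0}^{∞} u^2·e^(-2·u) du].
With ∫ u^2·e^(-2·u) du = -(2·u^2 + 2·u + 1)·e^(-2·u)/4 + C, the region integral is 509·e^(-17/5)/200 and the full one is 1/4.
Taking the ratio yields P = 0.3397.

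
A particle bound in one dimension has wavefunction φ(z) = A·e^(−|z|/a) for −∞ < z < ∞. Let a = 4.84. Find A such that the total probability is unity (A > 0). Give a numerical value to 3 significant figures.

Require ∫ |φ|² dz = 1 over the whole domain.
The integral (without the A² prefactor) comes out to a.
Setting this equal to 1 gives A² = 1/(a).
Plugging in a = 4.84 yields A = 0.4545.

A ≈ 0.455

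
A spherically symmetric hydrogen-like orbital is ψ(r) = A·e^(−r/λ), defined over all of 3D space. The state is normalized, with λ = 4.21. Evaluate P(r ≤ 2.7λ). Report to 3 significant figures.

With dV = 4πr²dr, the probability is ∫|ψ|² dV over r ≤ 2.7λ.
A² is fixed by ∫₀^∞ 4πr²|ψ|² dr = 1, i.e. A² = (π·λ^3)^(−1).
In terms of u = r/λ (A², 4π and the length scale all cancel between numerator and denominator), P = [∫_{0}^{2.7} u^2·e^(-2·u) du] / [∫_{0}^{∞} u^2·e^(-2·u) du].
Using ∫ u^2·e^(-2·u) du = -(2·u^2 + 2·u + 1)·e^(-2·u)/4, the numerator is 1/4 - 1049·e^(-27/5)/200 and the denominator is 1/4.
This evaluates to P = 0.9052.

P ≈ 0.905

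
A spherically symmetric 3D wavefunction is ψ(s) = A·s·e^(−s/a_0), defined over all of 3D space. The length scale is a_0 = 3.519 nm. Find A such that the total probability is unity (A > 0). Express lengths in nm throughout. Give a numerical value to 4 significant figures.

A ≈ 0.01402 nm^(-5/2)

Require ∫ |ψ|² 4πs² ds = 1 over the whole domain.
(Spherical symmetry: dV = 4πs² ds.)
The integral (without the A² prefactor) comes out to 3·π·a_0^5.
Plugging in a_0 = 3.519 yields A = 0.014022.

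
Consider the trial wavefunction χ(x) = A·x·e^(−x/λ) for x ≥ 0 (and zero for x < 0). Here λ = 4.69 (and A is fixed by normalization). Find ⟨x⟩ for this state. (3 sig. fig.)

⟨x⟩ ≈ 7.04

By definition ⟨x⟩ = ∫ x |χ(x)|² dx.
Recall ∫₀^∞ x^m e^(−x/β) dx = m!·β^(m+1), evaluating both integrals, ⟨x⟩ = 3·λ/2.
Putting λ = 4.69 gives 7.035.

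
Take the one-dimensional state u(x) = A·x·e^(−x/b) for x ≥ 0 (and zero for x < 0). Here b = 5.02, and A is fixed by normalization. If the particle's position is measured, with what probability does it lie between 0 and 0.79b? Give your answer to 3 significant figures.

P ≈ 0.211

|u|² is the probability density, so P = ∫_{0}^{0.79b} |u|² dx.
Since A² = 1/(b^3/4), this is the region integral divided by the full normalization integral.
Substituting t = x/b, A² and the length scale cancel in the ratio: P = ∫_{0}^{0.79} t^2·e^(-2·t) dt / ∫_{0}^{∞} t^2·e^(-2·t) dt.
An antiderivative of t^2·e^(-2·t) is -(2·t^2 + 2·t + 1)·e^(-2·t)/4; evaluating from 0 to 0.79 gives ≈ 0.052872, while the full integral is 1/4.
The result is P = 0.2115.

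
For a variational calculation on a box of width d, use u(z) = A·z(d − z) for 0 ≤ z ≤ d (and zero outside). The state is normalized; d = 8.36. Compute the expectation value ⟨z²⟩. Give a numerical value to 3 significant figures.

The expectation value is the |u|²-weighted average of z^2: ∫ z^2|u|² dz.
Expanding the polynomial and integrating term by term, since the A² factors cancel between numerator and denominator, ⟨z²⟩ = 2·d^2/7.
Putting d = 8.36 gives 19.97.

⟨z^2⟩ ≈ 20.0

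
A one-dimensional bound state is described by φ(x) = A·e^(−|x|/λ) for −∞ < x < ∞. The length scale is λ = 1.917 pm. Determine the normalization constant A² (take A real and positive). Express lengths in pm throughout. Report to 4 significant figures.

A^2 ≈ 0.5216 pm^(-1)

The normalization condition is ∫|φ|² dx = 1 from −∞ to ∞.
Carrying out the integral gives A² · λ.
Hence A² = 1/[λ].
Substituting λ = 1.917 gives A² = 0.52165, so A = 0.72225.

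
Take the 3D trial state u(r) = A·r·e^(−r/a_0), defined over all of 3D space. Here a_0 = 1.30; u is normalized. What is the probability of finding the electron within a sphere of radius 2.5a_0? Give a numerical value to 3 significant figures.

P ≈ 0.560

With dV = 4πr²dr, the probability is ∫|u|² dV over r ≤ 2.5a_0.
The full normalization integral is A²·[3·π·a_0^5] = 1, fixing A².
Substituting t = r/a_0, A², 4π and the length scale all cancel in the ratio: P = ∫_{0}^{2.5} t^4·e^(-2·t) dt / ∫_{0}^{∞} t^4·e^(-2·t) dt.
With ∫ t^4·e^(-2·t) dt = -(t^4/2 + t^3 + 3·t^2/2 + 3·t/2 + 3/4)·e^(-2·t) + C, the region integral is 3/4 - 1569·e^(-5)/32 and the full one is 3/4.
This evaluates to P = 0.5595.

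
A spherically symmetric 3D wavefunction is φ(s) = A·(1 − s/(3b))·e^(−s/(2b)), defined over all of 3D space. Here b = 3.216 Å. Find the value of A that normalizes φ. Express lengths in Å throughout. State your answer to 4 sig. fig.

A ≈ 0.05991 Å^(-3/2)

Require ∫ |φ|² 4πs² ds = 1 over the whole domain.
(Spherical symmetry: dV = 4πs² ds.)
Carrying out the integral gives A² · 8·π·b^3/3.
Substituting b = 3.216 gives A² = 0.0035887, so A = 0.059905.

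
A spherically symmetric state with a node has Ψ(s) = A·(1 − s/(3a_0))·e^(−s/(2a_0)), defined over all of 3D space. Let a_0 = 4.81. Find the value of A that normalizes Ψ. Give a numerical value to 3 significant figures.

Require ∫ |Ψ|² 4πs² ds = 1 over the whole domain.
In 3D with spherical symmetry the volume element is 4πs² ds.
Using ∫₀^∞ sⁿ e^(−αs) ds = n!/αⁿ⁺¹, ∫|Ψ|² 4πs² ds = A²·(8·π·a_0^3/3).
So A² = (8·π·a_0^3/3)^(−1).
Plugging in a_0 = 4.81 yields A = 0.03275.

A ≈ 0.0328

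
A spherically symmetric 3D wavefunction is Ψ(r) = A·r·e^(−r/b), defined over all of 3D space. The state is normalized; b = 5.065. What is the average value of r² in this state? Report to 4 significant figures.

⟨r^2⟩ ≈ 192.4

By definition ⟨r²⟩ = ∫ r^2 |Ψ(r)|² 4πr² dr.
Since the A² factors cancel between numerator and denominator, ⟨r²⟩ = 15·b^2/2.
With b = 5.065, ⟨r^2⟩ = 192.41.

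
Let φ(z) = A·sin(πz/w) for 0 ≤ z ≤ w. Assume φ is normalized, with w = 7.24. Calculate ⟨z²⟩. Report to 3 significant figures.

⟨z^2⟩ ≈ 14.8

The expectation value is the |φ|²-weighted average of z^2: ∫ z^2|φ|² dz.
With ∫₀^w sin²(nπz/w) dz = w/2, evaluating both integrals, ⟨z²⟩ = -w^2/(2·π^2) + w^2/3.
Putting w = 7.24 gives 14.82.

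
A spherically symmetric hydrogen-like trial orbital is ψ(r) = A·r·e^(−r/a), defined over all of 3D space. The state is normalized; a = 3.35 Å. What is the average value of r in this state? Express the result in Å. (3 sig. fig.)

⟨r⟩ ≈ 8.38 Å

The expectation value is the |ψ|²-weighted average of r: ∫ r|ψ|² 4πr² dr.
Recall ∫₀^∞ r^m e^(−r/β) dr = m!·β^(m+1), evaluating both integrals, ⟨r⟩ = 5·a/2.
With a = 3.35, ⟨r⟩ = 8.375.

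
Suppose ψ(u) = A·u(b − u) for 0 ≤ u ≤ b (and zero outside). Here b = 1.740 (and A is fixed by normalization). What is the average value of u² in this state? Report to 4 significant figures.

⟨u^2⟩ ≈ 0.8650

The expectation value is the |ψ|²-weighted average of u^2: ∫ u^2|ψ|² du.
Expanding the polynomial and integrating term by term, evaluating both integrals, ⟨u²⟩ = 2·b^2/7.
With b = 1.740, ⟨u^2⟩ = 0.86503.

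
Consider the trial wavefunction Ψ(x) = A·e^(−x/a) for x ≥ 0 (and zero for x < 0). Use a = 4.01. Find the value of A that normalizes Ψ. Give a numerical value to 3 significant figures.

A ≈ 0.706

Require ∫ |Ψ|² dx = 1 over the whole domain.
∫|Ψ|² dx = A²·(a/2).
So A² = (a/2)^(−1).
Plugging in a = 4.01 yields A = 0.7062.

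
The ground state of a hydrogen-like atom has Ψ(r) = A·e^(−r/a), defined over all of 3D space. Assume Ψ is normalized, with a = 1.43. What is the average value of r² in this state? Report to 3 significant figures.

⟨r²⟩ = ∫ r^2 |Ψ|² 4πr² dr over the full domain.
Since the A² factors cancel between numerator and denominator, ⟨r²⟩ = 3·a^2.
Putting a = 1.43 gives 6.135.

⟨r^2⟩ ≈ 6.13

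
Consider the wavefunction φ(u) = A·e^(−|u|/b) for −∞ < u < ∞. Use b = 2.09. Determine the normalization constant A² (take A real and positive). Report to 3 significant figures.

A^2 ≈ 0.478

We need A² ∫|f|² du = 1, taking the integral from −∞ to ∞.
The integral (without the A² prefactor) comes out to b.
With b = 2.09: A² = 0.4785 and A = 0.6917.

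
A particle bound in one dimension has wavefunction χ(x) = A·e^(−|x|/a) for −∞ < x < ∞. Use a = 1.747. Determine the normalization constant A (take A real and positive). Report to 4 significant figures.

A ≈ 0.7566

The normalization condition is ∫|χ|² dx = 1 from −∞ to ∞.
Using ∫₀^∞ xⁿ e^(−αx) dx = n!/αⁿ⁺¹, with χ = A·e^(−|x|/a), the integral evaluates to A²·[a].
Hence A² = 1/[a].
Substituting a = 1.747 gives A² = 0.57241, so A = 0.75658.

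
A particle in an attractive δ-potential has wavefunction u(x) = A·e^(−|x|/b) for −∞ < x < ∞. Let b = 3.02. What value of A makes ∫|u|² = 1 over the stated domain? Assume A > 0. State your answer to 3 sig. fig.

The normalization condition is ∫|u|² dx = 1 from −∞ to ∞.
With ∫₀^∞ x^0 e^(−αx) dx = 0!/α^1, the integral (without the A² prefactor) comes out to b.
Setting this equal to 1 gives A² = 1/(b).
With b = 3.02: A² = 0.3311 and A = 0.5754.

A ≈ 0.575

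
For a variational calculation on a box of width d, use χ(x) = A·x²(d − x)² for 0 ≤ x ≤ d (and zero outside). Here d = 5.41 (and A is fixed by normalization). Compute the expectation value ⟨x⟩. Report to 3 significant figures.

⟨x⟩ ≈ 2.71

⟨x⟩ = ∫ x |χ|² dx over the full domain.
Expanding the polynomial and integrating term by term, since the A² factors cancel between numerator and denominator, ⟨x⟩ = d/2.
With d = 5.41, ⟨x⟩ = 2.705.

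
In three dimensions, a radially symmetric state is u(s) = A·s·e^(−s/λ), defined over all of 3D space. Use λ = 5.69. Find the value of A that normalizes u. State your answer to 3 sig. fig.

A ≈ 0.00422

The normalization condition is ∫|u|² 4πs² ds = 1 from 0 to ∞.
(Spherical symmetry: dV = 4πs² ds.)
With u = A·s·e^(−s/λ), the integral evaluates to A²·[3·π·λ^5].
Hence A² = 1/[3·π·λ^5].
With λ = 5.69: A² = 0.00001779 and A = 0.004218.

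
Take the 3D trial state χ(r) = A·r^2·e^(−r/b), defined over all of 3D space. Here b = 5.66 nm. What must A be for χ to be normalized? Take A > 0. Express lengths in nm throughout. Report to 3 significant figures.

The normalization condition is ∫|χ|² 4πr² dr = 1 from 0 to ∞.
(Spherical symmetry: dV = 4πr² dr.)
The integral (without the A² prefactor) comes out to 45·π·b^7/2.
So A² = (45·π·b^7/2)^(−1).
Substituting b = 5.66 gives A² = 7.602E-8, so A = 0.0002757.

A ≈ 0.000276 nm^(-7/2)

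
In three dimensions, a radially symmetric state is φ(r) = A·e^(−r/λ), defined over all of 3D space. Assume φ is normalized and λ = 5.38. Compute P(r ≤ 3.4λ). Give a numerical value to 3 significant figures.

With dV = 4πr²dr, the probability is ∫|φ|² dV over r ≤ 3.4λ.
The full normalization integral is A²·[π·λ^3] = 1, fixing A².
In terms of u = r/λ (A², 4π and the length scale all cancel between numerator and denominator), P = [∫_{0}^{3.4} u^2·e^(-2·u) du] / [∫_{0}^{∞} u^2·e^(-2·u) du].
An antiderivative of u^2·e^(-2·u) is -(2·u^2 + 2·u + 1)·e^(-2·u)/4; evaluating from 0 to 3.4 gives 1/4 - 773·e^(-34/5)/100, while the full integral is 1/4.
Taking the ratio yields P = 0.9656.

P ≈ 0.966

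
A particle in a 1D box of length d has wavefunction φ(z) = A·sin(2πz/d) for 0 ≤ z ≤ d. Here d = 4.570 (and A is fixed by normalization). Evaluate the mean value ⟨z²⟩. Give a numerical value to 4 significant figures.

⟨z^2⟩ ≈ 6.697

The expectation value is the |φ|²-weighted average of z^2: ∫ z^2|φ|² dz.
Using sin²θ = (1 − cos 2θ)/2, since the A² factors cancel between numerator and denominator, ⟨z²⟩ = -d^2/(8·π^2) + d^2/3.
With d = 4.570, ⟨z^2⟩ = 6.6971.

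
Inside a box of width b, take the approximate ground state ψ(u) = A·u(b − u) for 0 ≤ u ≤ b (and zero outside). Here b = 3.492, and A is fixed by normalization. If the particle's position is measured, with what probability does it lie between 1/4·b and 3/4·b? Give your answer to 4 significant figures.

P ≈ 0.7930

P = ∫_{1/4·b}^{3/4·b} |ψ(u)|² du.
With A² fixed by ∫|ψ|² = 1, i.e. A² = (b^5/30)^(−1), substitute and integrate.
Substituting t = u/b, A² and the length scale cancel in the ratio: P = ∫_{1/4}^{3/4} t^2·(1 - t)^2 dt / ∫_{0}^{1} t^2·(1 - t)^2 dt.
With ∫ t^2·(1 - t)^2 dt = t^3·(6·t^2 - 15·t + 10)/30 + C, the region integral is 203/7680 and the full one is 1/30.
This works out to P = 203/256.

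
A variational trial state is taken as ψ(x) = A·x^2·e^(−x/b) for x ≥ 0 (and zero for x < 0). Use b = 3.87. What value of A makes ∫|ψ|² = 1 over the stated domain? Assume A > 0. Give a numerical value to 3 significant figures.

A ≈ 0.0392

Require ∫ |ψ|² dx = 1 over the whole domain.
Using ∫₀^∞ xⁿ e^(−αx) dx = n!/αⁿ⁺¹, the integral (without the A² prefactor) comes out to 3·b^5/4.
So A² = (3·b^5/4)^(−1).
Plugging in b = 3.87 yields A = 0.03919.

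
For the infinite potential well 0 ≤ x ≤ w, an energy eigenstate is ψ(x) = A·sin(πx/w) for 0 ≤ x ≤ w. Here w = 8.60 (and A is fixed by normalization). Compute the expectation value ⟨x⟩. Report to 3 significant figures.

⟨x⟩ ≈ 4.30

⟨x⟩ = ∫ x |ψ|² dx over the full domain.
Using sin²θ = (1 − cos 2θ)/2, evaluating both integrals, ⟨x⟩ = w/2.
Putting w = 8.60 gives 4.300.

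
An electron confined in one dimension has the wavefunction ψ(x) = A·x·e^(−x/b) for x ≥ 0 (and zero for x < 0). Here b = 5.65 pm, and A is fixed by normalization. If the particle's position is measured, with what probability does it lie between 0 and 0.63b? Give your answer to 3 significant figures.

|ψ|² is the probability density, so P = ∫_{0}^{0.63b} |ψ|² dx.
The normalization integral ∫|ψ|²dx over the whole domain equals b^3/4·A², and A² cancels in the ratio.
In terms of u = x/b (A² and the length scale cancel between numerator and denominator), P = [∫_{0}^{0.63} u^2·e^(-2·u) du] / [∫_{0}^{∞} u^2·e^(-2·u) du].
An antiderivative of u^2·e^(-2·u) is -(2·u^2 + 2·u + 1)·e^(-2·u)/4; evaluating from 0 to 0.63 gives ≈ 0.033444, while the full integral is 1/4.
Taking the ratio, P = 0.1338.

P ≈ 0.134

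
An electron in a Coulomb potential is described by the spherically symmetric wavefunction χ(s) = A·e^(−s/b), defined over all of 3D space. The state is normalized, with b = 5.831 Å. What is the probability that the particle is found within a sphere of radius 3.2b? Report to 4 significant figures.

With dV = 4πs²ds, the probability is ∫|χ|² dV over s ≤ 3.2b.
A² is fixed by ∫₀^∞ 4πs²|χ|² ds = 1, i.e. A² = (π·b^3)^(−1).
In terms of u = s/b (A², 4π and the length scale all cancel between numerator and denominator), P = [∫_{0}^{3.2} u^2·e^(-2·u) du] / [∫_{0}^{∞} u^2·e^(-2·u) du].
With ∫ u^2·e^(-2·u) du = -(2·u^2 + 2·u + 1)·e^(-2·u)/4 + C, the region integral is 1/4 - 697·e^(-32/5)/100 and the full one is 1/4.
Taking the ratio yields P = 0.95368.

P ≈ 0.9537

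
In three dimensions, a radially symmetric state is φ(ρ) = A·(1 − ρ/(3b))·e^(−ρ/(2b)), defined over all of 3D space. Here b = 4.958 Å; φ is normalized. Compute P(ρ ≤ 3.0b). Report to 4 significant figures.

P ≈ 0.3528

With dV = 4πρ²dρ, the probability is ∫|φ|² dV over ρ ≤ 3.0b.
The full normalization integral is A²·[8·π·b^3/3] = 1, fixing A².
In terms of u = ρ/b (A², 4π and the length scale all cancel between numerator and denominator), P = [∫_{0}^{3.0} u^2·(1 - u/3)^2·e^(-u) du] / [∫_{0}^{∞} u^2·(1 - u/3)^2·e^(-u) du].
With ∫ u^2·(1 - u/3)^2·e^(-u) du = (-u^4 + 2·u^3 - 3·u^2 - 6·u - 6)·e^(-u)/9 + C, the region integral is 2/3 - 26·e^(-3)/3 and the full one is 2/3.
Taking the ratio yields P = 0.35277.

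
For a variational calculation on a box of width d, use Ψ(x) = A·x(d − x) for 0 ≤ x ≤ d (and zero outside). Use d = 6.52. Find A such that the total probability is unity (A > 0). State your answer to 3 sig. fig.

We need A² ∫|f|² dx = 1, taking the integral from 0 to d.
Expanding the polynomial and integrating term by term, ∫|Ψ|² dx = A²·(d^5/30).
So A² = (d^5/30)^(−1).
With d = 6.52: A² = 0.002546 and A = 0.05046.

A ≈ 0.0505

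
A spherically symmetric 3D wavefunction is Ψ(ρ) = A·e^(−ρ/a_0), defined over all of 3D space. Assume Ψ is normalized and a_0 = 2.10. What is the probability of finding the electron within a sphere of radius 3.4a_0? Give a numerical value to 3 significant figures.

P = ∫ |Ψ|² 4πρ² dρ over ρ ≤ 3.4a_0.
Normalization gives A² = 1/(π·a_0^3).
Let u = ρ/a_0; then A², 4π and the length scale all cancel, so P = ∫_{0}^{3.4} u^2·e^(-2·u) du ÷ ∫_{0}^{∞} u^2·e^(-2·u) du.
An antiderivative of u^2·e^(-2·u) is -(2·u^2 + 2·u + 1)·e^(-2·u)/4; evaluating from 0 to 3.4 gives 1/4 - 773·e^(-34/5)/100, while the full integral is 1/4.
This evaluates to P = 0.9656.

P ≈ 0.966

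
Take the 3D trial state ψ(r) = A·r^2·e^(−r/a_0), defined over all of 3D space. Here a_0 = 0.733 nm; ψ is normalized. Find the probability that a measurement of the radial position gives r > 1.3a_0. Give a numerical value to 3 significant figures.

P ≈ 0.983

P = ∫ |ψ|² 4πr² dr over r > 1.3a_0.
A² is fixed by ∫₀^∞ 4πr²|ψ|² dr = 1, i.e. A² = (45·π·a_0^7/2)^(−1).
In terms of u = r/a_0 (A², 4π and the length scale all cancel between numerator and denominator), P = [∫_{1.3}^{∞} u^6·e^(-2·u) du] / [∫_{0}^{∞} u^6·e^(-2·u) du].
An antiderivative of u^6·e^(-2·u) is -(4·u^6 + 12·u^5 + 30·u^4 + 60·u^3 + 90·u^2 + 90·u + 45)·e^(-2·u)/8; evaluating from 1.3 to ∞ gives ≈ 5.5284, while the full integral is 45/8.
Taking the ratio yields P = 0.9828.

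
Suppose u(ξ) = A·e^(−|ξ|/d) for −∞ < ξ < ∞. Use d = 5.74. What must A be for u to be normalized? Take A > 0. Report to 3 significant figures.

A ≈ 0.417

The normalization condition is ∫|u|² dξ = 1 from −∞ to ∞.
With ∫₀^∞ ξ^0 e^(−αξ) dξ = 0!/α^1, ∫|u|² dξ = A²·(d).
So A² = (d)^(−1).
Substituting d = 5.74 gives A² = 0.1742, so A = 0.4174.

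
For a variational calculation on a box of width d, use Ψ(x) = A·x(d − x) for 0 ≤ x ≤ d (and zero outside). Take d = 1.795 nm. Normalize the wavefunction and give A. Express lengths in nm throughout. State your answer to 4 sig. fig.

A ≈ 1.269 nm^(-5/2)

Normalization requires ∫|Ψ|² dx = 1, integrated from 0 to d.
Expanding the polynomial and integrating term by term, with Ψ = A·x(d − x), the integral evaluates to A²·[d^5/30].
Setting this equal to 1 gives A² = 1/(d^5/30).
Plugging in d = 1.795 yields A = 1.2688.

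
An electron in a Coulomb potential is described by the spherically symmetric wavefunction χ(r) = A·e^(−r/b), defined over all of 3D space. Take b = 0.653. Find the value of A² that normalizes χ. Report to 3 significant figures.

Normalization requires ∫|χ|² 4πr² dr = 1, integrated from 0 to ∞.
Using ∫₀^∞ rⁿ e^(−αr) dr = n!/αⁿ⁺¹, carrying out the integral gives A² · π·b^3.
Hence A² = 1/[π·b^3].
Substituting b = 0.653 gives A² = 1.143, so A = 1.069.

A^2 ≈ 1.14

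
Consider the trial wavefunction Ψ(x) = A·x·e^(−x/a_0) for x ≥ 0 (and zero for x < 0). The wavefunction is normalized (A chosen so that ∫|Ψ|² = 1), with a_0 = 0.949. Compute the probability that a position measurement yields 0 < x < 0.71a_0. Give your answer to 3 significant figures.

P ≈ 0.171

|Ψ|² is the probability density, so P = ∫_{0}^{0.71a_0} |Ψ|² dx.
Since A² = 1/(a_0^3/4), this is the region integral divided by the full normalization integral.
Let u = x/a_0; then A² and the length scale cancel, so P = ∫_{0}^{0.71} u^2·e^(-2·u) du ÷ ∫_{0}^{∞} u^2·e^(-2·u) du.
With ∫ u^2·e^(-2·u) du = -(2·u^2 + 2·u + 1)·e^(-2·u)/4 + C, the region integral is ≈ 0.042839 and the full one is 1/4.
This works out to P = 0.1714.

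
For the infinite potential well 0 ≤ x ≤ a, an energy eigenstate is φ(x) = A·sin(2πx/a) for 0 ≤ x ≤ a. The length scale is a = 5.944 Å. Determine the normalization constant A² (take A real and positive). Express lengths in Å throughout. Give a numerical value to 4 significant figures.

The normalization condition is ∫|φ|² dx = 1 from 0 to a.
Using sin²θ = (1 − cos 2θ)/2, the integral (without the A² prefactor) comes out to a/2.
So A² = (a/2)^(−1).
Plugging in a = 5.944 yields A = 0.58006.

A^2 ≈ 0.3365 Å^(-1)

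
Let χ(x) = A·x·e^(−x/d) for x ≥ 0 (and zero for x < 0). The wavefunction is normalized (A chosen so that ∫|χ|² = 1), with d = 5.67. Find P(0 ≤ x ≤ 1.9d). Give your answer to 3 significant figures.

|χ|² is the probability density, so P = ∫_{0}^{1.9d} |χ|² dx.
Since A² = 1/(d^3/4), this is the region integral divided by the full normalization integral.
Let u = x/d; then A² and the length scale cancel, so P = ∫_{0}^{1.9} u^2·e^(-2·u) du ÷ ∫_{0}^{∞} u^2·e^(-2·u) du.
Using ∫ u^2·e^(-2·u) du = -(2·u^2 + 2·u + 1)·e^(-2·u)/4, the numerator is 1/4 - 601·e^(-19/5)/200 and the denominator is 1/4.
Evaluating gives P = 0.7311.

P ≈ 0.731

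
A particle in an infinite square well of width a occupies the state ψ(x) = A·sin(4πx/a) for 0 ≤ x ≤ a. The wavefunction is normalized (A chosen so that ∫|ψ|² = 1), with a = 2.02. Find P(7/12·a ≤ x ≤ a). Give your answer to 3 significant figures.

P ≈ 0.451

P = ∫_{7/12·a}^{a} |ψ(x)|² dx.
Since A² = 1/(a/2), this is the region integral divided by the full normalization integral.
In terms of u = x/a (A² and the length scale cancel between numerator and denominator), P = [∫_{7/12}^{1} sin(4·π·u)^2 du] / [∫_{0}^{1} sin(4·π·u)^2 du].
An antiderivative of sin(4·π·u)^2 is u/2 - sin(4·π·u)·cos(4·π·u)/(8·π); evaluating from 7/12 to 1 gives √(3)/(32·π) + 5/24, while the full integral is 1/2.
This works out to P = √(3)/(16·π) + 5/12.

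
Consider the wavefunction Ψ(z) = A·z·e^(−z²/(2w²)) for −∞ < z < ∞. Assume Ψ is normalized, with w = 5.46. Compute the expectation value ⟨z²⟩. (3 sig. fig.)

The expectation value is the |Ψ|²-weighted average of z^2: ∫ z^2|Ψ|² dz.
Differentiating ∫e^(−αz²) dz = √(π/α) under α to get the higher moments, since the A² factors cancel between numerator and denominator, ⟨z²⟩ = 3·w^2/2.
Putting w = 5.46 gives 44.72.

⟨z^2⟩ ≈ 44.7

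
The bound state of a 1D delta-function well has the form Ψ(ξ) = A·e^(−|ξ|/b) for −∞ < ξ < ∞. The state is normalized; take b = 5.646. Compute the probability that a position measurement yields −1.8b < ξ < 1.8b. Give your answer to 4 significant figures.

The probability is P = ∫ |Ψ|² dξ over [−1.8b, 1.8b].
Since A² = 1/(b), this is the region integral divided by the full normalization integral.
Both integrals are even about ξ = 0, so only the ξ ≥ 0 halves are needed (the factors of 2 cancel). Substituting u = ξ/b, A² and the length scale cancel in the ratio: P = ∫_{0}^{1.8} e^(-2·u) du / ∫_{0}^{∞} e^(-2·u) du.
Using ∫ e^(-2·u) du = -e^(-2·u)/2, the numerator is 1/2 - e^(-18/5)/2 and the denominator is 1/2.
Taking the ratio, P = 0.97268.

P ≈ 0.9727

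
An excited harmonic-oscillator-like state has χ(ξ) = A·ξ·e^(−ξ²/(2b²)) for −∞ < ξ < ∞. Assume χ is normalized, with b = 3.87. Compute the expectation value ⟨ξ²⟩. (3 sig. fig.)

⟨ξ^2⟩ ≈ 22.5

By definition ⟨ξ²⟩ = ∫ ξ^2 |χ(ξ)|² dξ.
Evaluating both integrals, ⟨ξ²⟩ = 3·b^2/2.
With b = 3.87, ⟨ξ^2⟩ = 22.47.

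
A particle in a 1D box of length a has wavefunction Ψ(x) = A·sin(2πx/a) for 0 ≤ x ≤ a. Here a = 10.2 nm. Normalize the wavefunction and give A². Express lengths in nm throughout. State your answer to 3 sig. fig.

We need A² ∫|f|² dx = 1, taking the integral from 0 to a.
∫|Ψ|² dx = A²·(a/2).
Setting this equal to 1 gives A² = 1/(a/2).
Plugging in a = 10.2 yields A = 0.4428.

A^2 ≈ 0.196 nm^(-1)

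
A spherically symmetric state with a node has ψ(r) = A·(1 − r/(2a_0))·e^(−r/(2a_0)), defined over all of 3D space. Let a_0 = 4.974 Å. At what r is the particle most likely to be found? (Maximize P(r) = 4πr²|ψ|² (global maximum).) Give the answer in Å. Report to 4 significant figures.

r ≈ 26.04 Å

Set d/dr [P(r) = 4πr²|ψ|²] = 0 and solve for r > 0.
Solving yields r = a_0·(√(5) + 3).
With a_0 = 4.974, the most probable radial distance is 26.044 Å.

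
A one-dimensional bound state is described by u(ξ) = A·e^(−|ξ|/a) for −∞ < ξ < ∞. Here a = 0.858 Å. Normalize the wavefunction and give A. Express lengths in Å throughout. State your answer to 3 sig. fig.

A ≈ 1.08 Å^(-1/2)

Require ∫ |u|² dξ = 1 over the whole domain.
With ∫₀^∞ ξ^0 e^(−αξ) dξ = 0!/α^1, ∫|u|² dξ = A²·(a).
So A² = (a)^(−1).
Substituting a = 0.858 gives A² = 1.166, so A = 1.080.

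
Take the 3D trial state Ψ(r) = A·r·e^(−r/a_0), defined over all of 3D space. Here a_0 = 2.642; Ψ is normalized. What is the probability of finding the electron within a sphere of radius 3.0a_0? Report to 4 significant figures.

P ≈ 0.7149

P = ∫ |Ψ|² 4πr² dr over r ≤ 3.0a_0.
Normalization gives A² = 1/(3·π·a_0^5).
Substituting u = r/a_0, A², 4π and the length scale all cancel in the ratio: P = ∫_{0}^{3.0} u^4·e^(-2·u) du / ∫_{0}^{∞} u^4·e^(-2·u) du.
An antiderivative of u^4·e^(-2·u) is -(u^4/2 + u^3 + 3·u^2/2 + 3·u/2 + 3/4)·e^(-2·u); evaluating from 0 to 3.0 gives 3/4 - 345·e^(-6)/4, while the full integral is 3/4.
This evaluates to P = 0.71494.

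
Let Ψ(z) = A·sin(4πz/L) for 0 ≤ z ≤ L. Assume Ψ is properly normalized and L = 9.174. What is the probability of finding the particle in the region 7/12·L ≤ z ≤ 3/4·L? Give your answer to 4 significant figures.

P ≈ 0.2011

|Ψ|² is the probability density, so P = ∫_{7/12·L}^{3/4·L} |Ψ|² dz.
The normalization integral ∫|Ψ|²dz over the whole domain equals L/2·A², and A² cancels in the ratio.
Substituting u = z/L, A² and the length scale cancel in the ratio: P = ∫_{7/12}^{3/4} sin(4·π·u)^2 du / ∫_{0}^{1} sin(4·π·u)^2 du.
Using ∫ sin(4·π·u)^2 du = u/2 - sin(4·π·u)·cos(4·π·u)/(8·π), the numerator is √(3)/(32·π) + 1/12 and the denominator is 1/2.
Evaluating gives P = (√(3)/16 + π/6)/π.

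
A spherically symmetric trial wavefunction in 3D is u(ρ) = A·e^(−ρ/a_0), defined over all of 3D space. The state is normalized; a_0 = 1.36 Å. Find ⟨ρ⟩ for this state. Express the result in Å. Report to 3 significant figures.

The expectation value is the |u|²-weighted average of ρ: ∫ ρ|u|² 4πρ² dρ.
Using ∫₀^∞ ρⁿ e^(−αρ) dρ = n!/αⁿ⁺¹, since the A² factors cancel between numerator and denominator, ⟨ρ⟩ = 3·a_0/2.
With a_0 = 1.36, ⟨ρ⟩ = 2.040.

⟨ρ⟩ ≈ 2.04 Å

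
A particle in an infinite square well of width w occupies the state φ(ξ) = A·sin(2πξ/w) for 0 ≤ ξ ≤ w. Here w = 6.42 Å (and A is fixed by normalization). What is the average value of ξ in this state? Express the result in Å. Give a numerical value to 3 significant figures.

By definition ⟨ξ⟩ = ∫ ξ |φ(ξ)|² dξ.
The ratio of the moment integral to the normalization integral gives ⟨ξ⟩ = w/2.
With w = 6.42, ⟨ξ⟩ = 3.210.

⟨ξ⟩ ≈ 3.21 Å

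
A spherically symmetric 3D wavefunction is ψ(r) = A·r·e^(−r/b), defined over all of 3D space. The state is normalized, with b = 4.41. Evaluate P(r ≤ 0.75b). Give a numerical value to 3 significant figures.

P ≈ 0.0186

Integrate the radial probability density 4πr²|ψ|² over r ≤ 0.75b.
The full normalization integral is A²·[3·π·b^5] = 1, fixing A².
Substituting u = r/b, A², 4π and the length scale all cancel in the ratio: P = ∫_{0}^{0.75} u^4·e^(-2·u) du / ∫_{0}^{∞} u^4·e^(-2·u) du.
Using ∫ u^4·e^(-2·u) du = -(u^4/2 + u^3 + 3·u^2/2 + 3·u/2 + 3/4)·e^(-2·u), the numerator is 3/4 - 1689·e^(-3/2)/512 and the denominator is 3/4.
This evaluates to P = 0.01858.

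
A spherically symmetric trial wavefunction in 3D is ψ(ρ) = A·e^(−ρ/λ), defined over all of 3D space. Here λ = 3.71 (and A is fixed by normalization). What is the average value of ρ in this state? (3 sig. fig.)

⟨ρ⟩ ≈ 5.57

By definition ⟨ρ⟩ = ∫ ρ |ψ(ρ)|² 4πρ² dρ.
Evaluating both integrals, ⟨ρ⟩ = 3·λ/2.
Putting λ = 3.71 gives 5.565.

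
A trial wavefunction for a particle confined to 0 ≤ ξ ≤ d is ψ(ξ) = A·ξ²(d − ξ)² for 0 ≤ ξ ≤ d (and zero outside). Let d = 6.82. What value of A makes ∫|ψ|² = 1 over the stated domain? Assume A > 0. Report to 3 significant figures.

The normalization condition is ∫|ψ|² dξ = 1 from 0 to d.
∫|ψ|² dξ = A²·(d^9/630).
Substituting d = 6.82 gives A² = 0.00001974, so A = 0.004443.

A ≈ 0.00444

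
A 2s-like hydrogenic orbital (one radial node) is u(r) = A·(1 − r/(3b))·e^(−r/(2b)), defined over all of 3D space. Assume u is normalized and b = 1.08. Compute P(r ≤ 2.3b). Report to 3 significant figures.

P ≈ 0.343

P = ∫ |u|² 4πr² dr over r ≤ 2.3b.
Normalization gives A² = 1/(8·π·b^3/3).
Substituting t = r/b, A², 4π and the length scale all cancel in the ratio: P = ∫_{0}^{2.3} t^2·(1 - t/3)^2·e^(-t) dt / ∫_{0}^{∞} t^2·(1 - t/3)^2·e^(-t) dt.
An antiderivative of t^2·(1 - t/3)^2·e^(-t) is (-t^4 + 2·t^3 - 3·t^2 - 6·t - 6)·e^(-t)/9; evaluating from 0 to 2.3 gives ≈ 0.22865, while the full integral is 2/3.
The region integral divided by the full integral gives P = 0.3430.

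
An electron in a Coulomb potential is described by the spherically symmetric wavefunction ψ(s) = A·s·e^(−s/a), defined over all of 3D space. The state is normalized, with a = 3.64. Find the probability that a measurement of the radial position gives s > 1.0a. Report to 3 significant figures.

P ≈ 0.947

P = ∫ |ψ|² 4πs² ds over s > 1.0a.
Normalization gives A² = 1/(3·π·a^5).
In terms of u = s/a (A², 4π and the length scale all cancel between numerator and denominator), P = [∫_{1.0}^{∞} u^4·e^(-2·u) du] / [∫_{0}^{∞} u^4·e^(-2·u) du].
Using ∫ u^4·e^(-2·u) du = -(u^4/2 + u^3 + 3·u^2/2 + 3·u/2 + 3/4)·e^(-2·u), the numerator is 21·e^(-2)/4 and the denominator is 3/4.
Taking the ratio yields P = 0.9473.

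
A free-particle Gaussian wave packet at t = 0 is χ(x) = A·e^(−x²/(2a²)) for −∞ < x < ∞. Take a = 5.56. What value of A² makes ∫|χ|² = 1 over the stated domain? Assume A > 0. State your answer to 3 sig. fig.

A^2 ≈ 0.101

Normalization requires ∫|χ|² dx = 1, integrated from −∞ to ∞.
∫|χ|² dx = A²·(√(π)·a).
So A² = (√(π)·a)^(−1).
With a = 5.56: A² = 0.1015 and A = 0.3185.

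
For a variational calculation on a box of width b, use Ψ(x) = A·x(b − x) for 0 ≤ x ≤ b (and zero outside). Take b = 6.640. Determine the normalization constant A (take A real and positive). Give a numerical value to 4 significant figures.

A ≈ 0.04821

Require ∫ |Ψ|² dx = 1 over the whole domain.
Expanding the polynomial and integrating term by term, the integral (without the A² prefactor) comes out to b^5/30.
So A² = (b^5/30)^(−1).
Substituting b = 6.640 gives A² = 0.0023242, so A = 0.048210.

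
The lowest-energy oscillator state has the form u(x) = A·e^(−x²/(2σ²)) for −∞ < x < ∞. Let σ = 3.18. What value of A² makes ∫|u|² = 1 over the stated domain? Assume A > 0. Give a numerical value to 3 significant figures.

Require ∫ |u|² dx = 1 over the whole domain.
With ∫_{−∞}^{∞} x^(2m) e^(−αx²) dx = (2m−1)!!·√π / (2^m α^(m+1/2)), with u = A·e^(−x²/(2σ²)), the integral evaluates to A²·[√(π)·σ].
Substituting σ = 3.18 gives A² = 0.1774, so A = 0.4212.

A^2 ≈ 0.177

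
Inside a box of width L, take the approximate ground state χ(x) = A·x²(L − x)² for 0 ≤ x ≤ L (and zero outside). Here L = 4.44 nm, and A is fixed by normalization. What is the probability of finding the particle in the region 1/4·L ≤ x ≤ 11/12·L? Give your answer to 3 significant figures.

P ≈ 0.951

P = ∫_{1/4·L}^{11/12·L} |χ(x)|² dx.
The normalization integral ∫|χ|²dx over the whole domain equals L^9/630·A², and A² cancels in the ratio.
Let u = x/L; then A² and the length scale cancel, so P = ∫_{1/4}^{11/12} u^4·(1 - u)^4 du ÷ ∫_{0}^{1} u^4·(1 - u)^4 du.
An antiderivative of u^4·(1 - u)^4 is u^5·(70·u^4 - 315·u^3 + 540·u^2 - 420·u + 126)/630; evaluating from 1/4 to 11/12 gives ≈ 0.0015090, while the full integral is 1/630.
Taking the ratio, P = 0.9507.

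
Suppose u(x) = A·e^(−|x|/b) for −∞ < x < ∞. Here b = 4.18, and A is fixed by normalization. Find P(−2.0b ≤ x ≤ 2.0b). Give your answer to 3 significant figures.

P = ∫_{−2.0b}^{2.0b} |u(x)|² dx.
Since A² = 1/(b), this is the region integral divided by the full normalization integral.
By symmetry take twice the x ≥ 0 contribution in numerator and denominator; the 2's cancel. Let t = x/b; then A² and the length scale cancel, so P = ∫_{0}^{2.0} e^(-2·t) dt ÷ ∫_{0}^{∞} e^(-2·t) dt.
With ∫ e^(-2·t) dt = -e^(-2·t)/2 + C, the region integral is 1/2 - e^(-4)/2 and the full one is 1/2.
This works out to P = 0.9817.

P ≈ 0.982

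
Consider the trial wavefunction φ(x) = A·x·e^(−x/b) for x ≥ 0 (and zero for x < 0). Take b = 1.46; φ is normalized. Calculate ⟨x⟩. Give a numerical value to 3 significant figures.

⟨x⟩ ≈ 2.19

⟨x⟩ = ∫ x |φ|² dx over the full domain.
The ratio of the moment integral to the normalization integral gives ⟨x⟩ = 3·b/2.
With b = 1.46, ⟨x⟩ = 2.190.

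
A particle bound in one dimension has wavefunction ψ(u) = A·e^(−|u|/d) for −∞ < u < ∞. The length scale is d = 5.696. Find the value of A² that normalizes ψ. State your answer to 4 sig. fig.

A^2 ≈ 0.1756

The normalization condition is ∫|ψ|² du = 1 from −∞ to ∞.
Recall ∫₀^∞ u^m e^(−u/β) du = m!·β^(m+1), with ψ = A·e^(−|u|/d), the integral evaluates to A²·[d].
Setting this equal to 1 gives A² = 1/(d).
Substituting d = 5.696 gives A² = 0.17556, so A = 0.41900.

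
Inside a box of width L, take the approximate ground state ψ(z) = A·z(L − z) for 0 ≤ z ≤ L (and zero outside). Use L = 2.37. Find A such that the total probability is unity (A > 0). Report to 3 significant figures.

A ≈ 0.633

We need A² ∫|f|² dz = 1, taking the integral from 0 to L.
Carrying out the integral gives A² · L^5/30.
Hence A² = 1/[L^5/30].
Substituting L = 2.37 gives A² = 0.4012, so A = 0.6334.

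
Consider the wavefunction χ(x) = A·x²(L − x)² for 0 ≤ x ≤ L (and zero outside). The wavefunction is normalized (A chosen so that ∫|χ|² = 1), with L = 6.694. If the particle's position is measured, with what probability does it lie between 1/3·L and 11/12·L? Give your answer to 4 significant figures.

P ≈ 0.8548

P = ∫_{1/3·L}^{11/12·L} |χ(x)|² dx.
The normalization integral ∫|χ|²dx over the whole domain equals L^9/630·A², and A² cancels in the ratio.
In terms of u = x/L (A² and the length scale cancel between numerator and denominator), P = [∫_{1/3}^{11/12} u^4·(1 - u)^4 du] / [∫_{0}^{1} u^4·(1 - u)^4 du].
An antiderivative of u^4·(1 - u)^4 is u^5·(70·u^4 - 315·u^3 + 540·u^2 - 420·u + 126)/630; evaluating from 1/3 to 11/12 gives ≈ 0.00135678, while the full integral is 1/630.
This works out to P = 0.85477.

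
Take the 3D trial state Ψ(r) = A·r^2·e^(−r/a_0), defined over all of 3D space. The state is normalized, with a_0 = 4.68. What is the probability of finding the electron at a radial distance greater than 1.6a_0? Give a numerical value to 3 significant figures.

P = ∫ |Ψ|² 4πr² dr over r > 1.6a_0.
A² is fixed by ∫₀^∞ 4πr²|Ψ|² dr = 1, i.e. A² = (45·π·a_0^7/2)^(−1).
Let u = r/a_0; then A², 4π and the length scale all cancel, so P = ∫_{1.6}^{∞} u^6·e^(-2·u) du ÷ ∫_{0}^{∞} u^6·e^(-2·u) du.
With ∫ u^6·e^(-2·u) du = -(4·u^6 + 12·u^5 + 30·u^4 + 60·u^3 + 90·u^2 + 90·u + 45)·e^(-2·u)/8 + C, the region integral is ≈ 5.3740 and the full one is 45/8.
The region integral divided by the full integral gives P = 0.9554.

P ≈ 0.955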